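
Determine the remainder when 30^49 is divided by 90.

30^1 ≡ 30 (mod 90)
30^2 ≡ 30^2 = 900 ≡ 0 (mod 90)
30^4 ≡ 0^2 = 0 (mod 90)
30^8 ≡ 0^2 = 0 (mod 90)
30^16 ≡ 0^2 = 0 (mod 90)
30^32 ≡ 0^2 = 0 (mod 90)
30^49 = 30^32 · 30^16 · 30^1 ≡ 0 · 0 · 30 (mod 90).
Accumulate the product:
0 · 0 = 0
0 · 30 = 0

0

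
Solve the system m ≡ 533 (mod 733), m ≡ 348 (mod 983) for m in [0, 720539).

159594

733⁻¹ mod 983: 733×578 ≡ 1 (mod 983), so 733⁻¹ ≡ 578.
m = 533 + 733×((348 − 533)×578 mod 983) = 533 + 733×217 = 159594.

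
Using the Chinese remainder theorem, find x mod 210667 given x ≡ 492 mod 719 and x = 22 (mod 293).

719⁻¹ mod 293: 719×141 ≡ 1 (mod 293), so 719⁻¹ ≡ 141.
x = 492 + 719×((22 − 492)×141 mod 293) = 492 + 719×241 = 173771.

173771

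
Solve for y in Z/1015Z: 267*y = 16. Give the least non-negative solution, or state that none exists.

863

gcd(267, 1015) = 1, so a unique solution mod 1015 exists.
267⁻¹ ≡ 498 (mod 1015).
y ≡ 498*16 ≡ 863 (mod 1015).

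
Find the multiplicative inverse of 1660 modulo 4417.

1828

4417 = 2*1660 + 1097
1660 = 1*1097 + 563
1097 = 1*563 + 534
563 = 1*534 + 29
534 = 18*29 + 12
29 = 2*12 + 5
12 = 2*5 + 2
5 = 2*2 + 1
2 = 2*1 + 0
gcd(1660, 4417) = 1, so the inverse exists.
Back-substitute for 1:
1 = 1*5 − 2*2
  = −2*12 + 5*5
  = 5*29 − 12*12
  = −12*534 + 221*29
  = 221*563 − 233*534
  = −233*1097 + 454*563
  = 454*1660 − 687*1097
  = −687*4417 + 1828*1660
So 1660⁻¹ ≡ 1828 (mod 4417).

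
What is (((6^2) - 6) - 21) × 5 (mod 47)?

(6)^2 ≡ 36 (mod 47)
36 - 6 = 30
30 - 21 = 9
9 × 5 = 45

45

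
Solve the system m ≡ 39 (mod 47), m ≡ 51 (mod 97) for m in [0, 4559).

4222

47⁻¹ mod 97: 47·64 ≡ 1 (mod 97), so 47⁻¹ ≡ 64.
m = 39 + 47·((51 − 39)·64 mod 97) = 39 + 47·89 = 4222.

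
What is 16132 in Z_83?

16132 = 194×83 + 30, so 16132 ≡ 30 (mod 83).

30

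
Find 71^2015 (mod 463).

Using repeated squaring:
2015 in binary is 11111011111, i.e. 2015 = 1024 + 512 + 256 + 128 + 64 + 16 + 8 + 4 + 2 + 1.
71^1 ≡ 71 (mod 463)
71^2 ≡ 71^2 = 5041 ≡ 411 (mod 463)
71^4 ≡ 411^2 = 168921 ≡ 389 (mod 463)
71^8 ≡ 389^2 = 151321 ≡ 383 (mod 463)
71^16 ≡ 383^2 = 146689 ≡ 381 (mod 463)
71^32 ≡ 381^2 = 145161 ≡ 242 (mod 463)
71^64 ≡ 242^2 = 58564 ≡ 226 (mod 463)
71^128 ≡ 226^2 = 51076 ≡ 146 (mod 463)
71^256 ≡ 146^2 = 21316 ≡ 18 (mod 463)
71^512 ≡ 18^2 = 324 (mod 463)
71^1024 ≡ 324^2 = 104976 ≡ 338 (mod 463)
71^2015 = 71^1024 × 71^512 × 71^256 × 71^128 × 71^64 × 71^16 × 71^8 × 71^4 × 71^2 × 71^1 ≡ 338 × 324 × 18 × 146 × 226 × 381 × 383 × 389 × 411 × 71 (mod 463).
Accumulate the product:
338 × 324 = 109512 ≡ 244
244 × 18 = 4392 ≡ 225
225 × 146 = 32850 ≡ 440
440 × 226 = 99440 ≡ 358
358 × 381 = 136398 ≡ 276
276 × 383 = 105708 ≡ 144
144 × 389 = 56016 ≡ 456
456 × 411 = 187416 ≡ 364
364 × 71 = 25844 ≡ 379

379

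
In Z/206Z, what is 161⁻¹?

119

Apply the Euclidean algorithm and back-substitute:
206 = 1·161 + 45
161 = 3·45 + 26
45 = 1·26 + 19
26 = 1·19 + 7
19 = 2·7 + 5
7 = 1·5 + 2
5 = 2·2 + 1
2 = 2·1 + 0
gcd(161, 206) = 1, so the inverse exists.
Back-substitute for 1:
1 = 1·5 − 2·2
  = −2·7 + 3·5
  = 3·19 − 8·7
  = −8·26 + 11·19
  = 11·45 − 19·26
  = −19·161 + 68·45
  = 68·206 − 87·161
So 161⁻¹ ≡ −87 ≡ 119 (mod 206).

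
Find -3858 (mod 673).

180

-3858 = -6·673 + 180, so -3858 ≡ 180 (mod 673).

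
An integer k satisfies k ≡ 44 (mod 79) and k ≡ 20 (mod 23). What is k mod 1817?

79⁻¹ mod 23: 79*7 ≡ 1 (mod 23), so 79⁻¹ ≡ 7.
k = 44 + 79*((20 − 44)*7 mod 23) = 44 + 79*16 = 1308.

1308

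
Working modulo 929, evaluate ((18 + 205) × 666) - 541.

266

18 + 205 = 223
223 × 666 = 148518 ≡ 807 (mod 929)
807 - 541 = 266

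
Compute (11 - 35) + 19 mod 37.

11 - 35 = -24 ≡ 13 (mod 37)
13 + 19 = 32

32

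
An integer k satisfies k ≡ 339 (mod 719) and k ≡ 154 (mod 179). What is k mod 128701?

719⁻¹ mod 179: 719·60 ≡ 1 (mod 179), so 719⁻¹ ≡ 60.
k = 339 + 719·((154 − 339)·60 mod 179) = 339 + 719·177 = 127602.
Check: 127602 mod 719 = 339, 127602 mod 179 = 154. ✓

127602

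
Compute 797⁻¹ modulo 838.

327

838 = 1×797 + 41
797 = 19×41 + 18
41 = 2×18 + 5
18 = 3×5 + 3
5 = 1×3 + 2
3 = 1×2 + 1
2 = 2×1 + 0
gcd(797, 838) = 1, so the inverse exists.
Bézout: 1 = −311×838 + 327×797.
So 797⁻¹ ≡ 327 (mod 838).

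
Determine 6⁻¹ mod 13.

Run the extended Euclidean algorithm:
13 = 2×6 + 1
6 = 6×1 + 0
gcd(6, 13) = 1, so the inverse exists.
Bézout: 1 = 1×13 − 2×6.
So 6⁻¹ ≡ −2 ≡ 11 (mod 13).

11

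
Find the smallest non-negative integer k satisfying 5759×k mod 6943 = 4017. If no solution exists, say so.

gcd(5759, 6943) = 1, so a unique solution mod 6943 exists.
5759⁻¹ ≡ 4873 (mod 6943).
k ≡ 4873×4017 ≡ 2524 (mod 6943).

2524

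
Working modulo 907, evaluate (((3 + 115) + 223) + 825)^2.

3 + 115 = 118
118 + 223 = 341
341 + 825 = 1166 ≡ 259 (mod 907)
(259)^2 ≡ 870 (mod 907)

870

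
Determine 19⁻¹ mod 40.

19

40 = 2×19 + 2
19 = 9×2 + 1
2 = 2×1 + 0
gcd(19, 40) = 1, so the inverse exists.
Back-substitute for 1:
1 = 1×19 − 9×2
  = −9×40 + 19×19
So 19⁻¹ ≡ 19 (mod 40).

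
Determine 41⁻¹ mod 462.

By the extended Euclidean algorithm:
462 = 11×41 + 11
41 = 3×11 + 8
11 = 1×8 + 3
8 = 2×3 + 2
3 = 1×2 + 1
2 = 2×1 + 0
gcd(41, 462) = 1, so the inverse exists.
Back-substitute for 1:
1 = 1×3 − 1×2
  = −1×8 + 3×3
  = 3×11 − 4×8
  = −4×41 + 15×11
  = 15×462 − 169×41
So 41⁻¹ ≡ −169 ≡ 293 (mod 462).

293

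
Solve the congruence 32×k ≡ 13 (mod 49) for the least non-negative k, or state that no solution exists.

5

gcd(32, 49) = 1, so a unique solution mod 49 exists.
32⁻¹ ≡ 23 (mod 49).
k ≡ 23×13 ≡ 5 (mod 49).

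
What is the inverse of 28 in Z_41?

22

41 = 1*28 + 13
28 = 2*13 + 2
13 = 6*2 + 1
2 = 2*1 + 0
gcd(28, 41) = 1, so the inverse exists.
Back-substitute for 1:
1 = 1*13 − 6*2
  = −6*28 + 13*13
  = 13*41 − 19*28
So 28⁻¹ ≡ −19 ≡ 22 (mod 41).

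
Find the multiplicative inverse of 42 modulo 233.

Run the extended Euclidean algorithm:
233 = 5·42 + 23
42 = 1·23 + 19
23 = 1·19 + 4
19 = 4·4 + 3
4 = 1·3 + 1
3 = 3·1 + 0
gcd(42, 233) = 1, so the inverse exists.
Back-substitute for 1:
1 = 1·4 − 1·3
  = −1·19 + 5·4
  = 5·23 − 6·19
  = −6·42 + 11·23
  = 11·233 − 61·42
So 42⁻¹ ≡ −61 ≡ 172 (mod 233).

172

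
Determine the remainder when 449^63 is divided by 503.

492

63 in binary is 111111, i.e. 63 = 32 + 16 + 8 + 4 + 2 + 1.
449^1 ≡ 449 (mod 503)
449^2 ≡ 449^2 = 201601 ≡ 401 (mod 503)
449^4 ≡ 401^2 = 160801 ≡ 344 (mod 503)
449^8 ≡ 344^2 = 118336 ≡ 131 (mod 503)
449^16 ≡ 131^2 = 17161 ≡ 59 (mod 503)
449^32 ≡ 59^2 = 3481 ≡ 463 (mod 503)
449^63 = 449^32 · 449^16 · 449^8 · 449^4 · 449^2 · 449^1 ≡ 463 · 59 · 131 · 344 · 401 · 449 (mod 503).
Accumulate the product:
463 · 59 = 27317 ≡ 155
155 · 131 = 20305 ≡ 185
185 · 344 = 63640 ≡ 262
262 · 401 = 105062 ≡ 438
438 · 449 = 196662 ≡ 492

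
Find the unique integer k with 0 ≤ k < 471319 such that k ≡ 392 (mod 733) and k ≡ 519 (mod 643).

59032

733⁻¹ mod 643: 733×593 ≡ 1 (mod 643), so 733⁻¹ ≡ 593.
k = 392 + 733×((519 − 392)×593 mod 643) = 392 + 733×80 = 59032.
Check: 59032 mod 733 = 392, 59032 mod 643 = 519. ✓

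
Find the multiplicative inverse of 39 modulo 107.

Apply the Euclidean algorithm and back-substitute:
107 = 2·39 + 29
39 = 1·29 + 10
29 = 2·10 + 9
10 = 1·9 + 1
9 = 9·1 + 0
gcd(39, 107) = 1, so the inverse exists.
Back-substitute for 1:
1 = 1·10 − 1·9
  = −1·29 + 3·10
  = 3·39 − 4·29
  = −4·107 + 11·39
So 39⁻¹ ≡ 11 (mod 107).

11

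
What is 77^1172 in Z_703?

305

Using repeated squaring:
1172 in binary is 10010010100, i.e. 1172 = 1024 + 128 + 16 + 4.
77^1 ≡ 77 (mod 703)
77^2 ≡ 77^2 = 5929 ≡ 305 (mod 703)
77^4 ≡ 305^2 = 93025 ≡ 229 (mod 703)
77^8 ≡ 229^2 = 52441 ≡ 419 (mod 703)
77^16 ≡ 419^2 = 175561 ≡ 514 (mod 703)
77^32 ≡ 514^2 = 264196 ≡ 571 (mod 703)
77^64 ≡ 571^2 = 326041 ≡ 552 (mod 703)
77^128 ≡ 552^2 = 304704 ≡ 305 (mod 703)
77^256 ≡ 305^2 = 93025 ≡ 229 (mod 703)
77^512 ≡ 229^2 = 52441 ≡ 419 (mod 703)
77^1024 ≡ 419^2 = 175561 ≡ 514 (mod 703)
77^1172 = 77^1024 · 77^128 · 77^16 · 77^4 ≡ 514 · 305 · 514 · 229 (mod 703).
Accumulate the product:
514 · 305 = 156770 ≡ 1
1 · 514 = 514
514 · 229 = 117706 ≡ 305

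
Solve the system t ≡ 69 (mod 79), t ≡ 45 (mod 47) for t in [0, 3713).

938

79⁻¹ mod 47: 79*25 ≡ 1 (mod 47), so 79⁻¹ ≡ 25.
t = 69 + 79*((45 − 69)*25 mod 47) = 69 + 79*11 = 938.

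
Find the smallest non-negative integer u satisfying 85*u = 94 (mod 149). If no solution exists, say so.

87

gcd(85, 149) = 1, so a unique solution mod 149 exists.
85⁻¹ ≡ 142 (mod 149).
u ≡ 142*94 ≡ 87 (mod 149).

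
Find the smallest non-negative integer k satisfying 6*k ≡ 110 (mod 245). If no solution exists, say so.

100

gcd(6, 245) = 1, so a unique solution mod 245 exists.
6⁻¹ ≡ 41 (mod 245).
k ≡ 41*110 ≡ 100 (mod 245).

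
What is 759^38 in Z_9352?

4881

38 in binary is 100110, i.e. 38 = 32 + 4 + 2.
759^1 ≡ 759 (mod 9352)
759^2 ≡ 759^2 = 576081 ≡ 5609 (mod 9352)
759^4 ≡ 5609^2 = 31460881 ≡ 753 (mod 9352)
759^8 ≡ 753^2 = 567009 ≡ 5889 (mod 9352)
759^16 ≡ 5889^2 = 34680321 ≡ 3105 (mod 9352)
759^32 ≡ 3105^2 = 9641025 ≡ 8465 (mod 9352)
759^38 = 759^32 · 759^4 · 759^2 ≡ 8465 · 753 · 5609 (mod 9352).
Accumulate the product:
8465 · 753 = 6374145 ≡ 5433
5433 · 5609 = 30473697 ≡ 4881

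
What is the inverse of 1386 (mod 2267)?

Apply the Euclidean algorithm and back-substitute:
2267 = 1·1386 + 881
1386 = 1·881 + 505
881 = 1·505 + 376
505 = 1·376 + 129
376 = 2·129 + 118
129 = 1·118 + 11
118 = 10·11 + 8
11 = 1·8 + 3
8 = 2·3 + 2
3 = 1·2 + 1
2 = 2·1 + 0
gcd(1386, 2267) = 1, so the inverse exists.
Bézout: 1 = −505·2267 + 826·1386.
So 1386⁻¹ ≡ 826 (mod 2267).

826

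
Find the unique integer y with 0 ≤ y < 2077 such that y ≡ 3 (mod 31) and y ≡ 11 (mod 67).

31⁻¹ mod 67: 31*13 ≡ 1 (mod 67), so 31⁻¹ ≡ 13.
y = 3 + 31*((11 − 3)*13 mod 67) = 3 + 31*37 = 1150.

1150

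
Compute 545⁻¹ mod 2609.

1417

2609 = 4*545 + 429
545 = 1*429 + 116
429 = 3*116 + 81
116 = 1*81 + 35
81 = 2*35 + 11
35 = 3*11 + 2
11 = 5*2 + 1
2 = 2*1 + 0
gcd(545, 2609) = 1, so the inverse exists.
Bézout: 1 = 249*2609 − 1192*545.
So 545⁻¹ ≡ −1192 ≡ 1417 (mod 2609).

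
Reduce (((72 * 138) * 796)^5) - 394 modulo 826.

72 * 138 = 9936 ≡ 24 (mod 826)
24 * 796 = 19104 ≡ 106 (mod 826)
(106)^5 ≡ 148 (mod 826)
148 - 394 = -246 ≡ 580 (mod 826)

580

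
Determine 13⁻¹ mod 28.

13

By the extended Euclidean algorithm:
28 = 2·13 + 2
13 = 6·2 + 1
2 = 2·1 + 0
gcd(13, 28) = 1, so the inverse exists.
Back-substitute for 1:
1 = 1·13 − 6·2
  = −6·28 + 13·13
So 13⁻¹ ≡ 13 (mod 28).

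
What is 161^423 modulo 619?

92

161^1 ≡ 161 (mod 619)
161^2 ≡ 161^2 = 25921 ≡ 542 (mod 619)
161^4 ≡ 542^2 = 293764 ≡ 358 (mod 619)
161^8 ≡ 358^2 = 128164 ≡ 31 (mod 619)
161^16 ≡ 31^2 = 961 ≡ 342 (mod 619)
161^32 ≡ 342^2 = 116964 ≡ 592 (mod 619)
161^64 ≡ 592^2 = 350464 ≡ 110 (mod 619)
161^128 ≡ 110^2 = 12100 ≡ 339 (mod 619)
161^256 ≡ 339^2 = 114921 ≡ 406 (mod 619)
161^423 = 161^256 · 161^128 · 161^32 · 161^4 · 161^2 · 161^1 ≡ 406 · 339 · 592 · 358 · 542 · 161 (mod 619).
Accumulate the product:
406 · 339 = 137634 ≡ 216
216 · 592 = 127872 ≡ 358
358 · 358 = 128164 ≡ 31
31 · 542 = 16802 ≡ 89
89 · 161 = 14329 ≡ 92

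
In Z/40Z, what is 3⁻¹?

Apply the Euclidean algorithm and back-substitute:
40 = 13*3 + 1
3 = 3*1 + 0
gcd(3, 40) = 1, so the inverse exists.
Bézout: 1 = 1*40 − 13*3.
So 3⁻¹ ≡ −13 ≡ 27 (mod 40).

27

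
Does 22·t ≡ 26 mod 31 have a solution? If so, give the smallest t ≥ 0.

4

gcd(22, 31) = 1, so a unique solution mod 31 exists.
22⁻¹ ≡ 24 (mod 31).
t ≡ 24·26 ≡ 4 (mod 31).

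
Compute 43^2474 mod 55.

2474 in binary is 100110101010, i.e. 2474 = 2048 + 256 + 128 + 32 + 8 + 2.
43^1 ≡ 43 (mod 55)
43^2 ≡ 43^2 = 1849 ≡ 34 (mod 55)
43^4 ≡ 34^2 = 1156 ≡ 1 (mod 55)
43^8 ≡ 1^2 = 1 (mod 55)
43^16 ≡ 1^2 = 1 (mod 55)
43^32 ≡ 1^2 = 1 (mod 55)
43^64 ≡ 1^2 = 1 (mod 55)
43^128 ≡ 1^2 = 1 (mod 55)
43^256 ≡ 1^2 = 1 (mod 55)
43^512 ≡ 1^2 = 1 (mod 55)
43^1024 ≡ 1^2 = 1 (mod 55)
43^2048 ≡ 1^2 = 1 (mod 55)
43^2474 = 43^2048 × 43^256 × 43^128 × 43^32 × 43^8 × 43^2 ≡ 1 × 1 × 1 × 1 × 1 × 34 (mod 55).
Accumulate the product:
1 × 1 = 1
1 × 1 = 1
1 × 1 = 1
1 × 1 = 1
1 × 34 = 34

34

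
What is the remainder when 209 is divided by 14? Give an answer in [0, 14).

209 = 14*14 + 13, so 209 ≡ 13 (mod 14).

13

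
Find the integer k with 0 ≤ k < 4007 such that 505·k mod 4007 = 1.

4007 = 7·505 + 472
505 = 1·472 + 33
472 = 14·33 + 10
33 = 3·10 + 3
10 = 3·3 + 1
3 = 3·1 + 0
gcd(505, 4007) = 1, so the inverse exists.
Back-substitute for 1:
1 = 1·10 − 3·3
  = −3·33 + 10·10
  = 10·472 − 143·33
  = −143·505 + 153·472
  = 153·4007 − 1214·505
So 505⁻¹ ≡ −1214 ≡ 2793 (mod 4007).

2793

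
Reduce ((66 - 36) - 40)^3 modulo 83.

66 - 36 = 30
30 - 40 = -10 ≡ 73 (mod 83)
(73)^3 ≡ 79 (mod 83)

79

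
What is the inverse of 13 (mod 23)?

16

23 = 1·13 + 10
13 = 1·10 + 3
10 = 3·3 + 1
3 = 3·1 + 0
gcd(13, 23) = 1, so the inverse exists.
Bézout: 1 = 4·23 − 7·13.
So 13⁻¹ ≡ −7 ≡ 16 (mod 23).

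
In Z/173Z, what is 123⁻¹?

By the extended Euclidean algorithm:
173 = 1·123 + 50
123 = 2·50 + 23
50 = 2·23 + 4
23 = 5·4 + 3
4 = 1·3 + 1
3 = 3·1 + 0
gcd(123, 173) = 1, so the inverse exists.
Back-substitute for 1:
1 = 1·4 − 1·3
  = −1·23 + 6·4
  = 6·50 − 13·23
  = −13·123 + 32·50
  = 32·173 − 45·123
So 123⁻¹ ≡ −45 ≡ 128 (mod 173).

128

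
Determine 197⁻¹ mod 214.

151

214 = 1×197 + 17
197 = 11×17 + 10
17 = 1×10 + 7
10 = 1×7 + 3
7 = 2×3 + 1
3 = 3×1 + 0
gcd(197, 214) = 1, so the inverse exists.
Bézout: 1 = 58×214 − 63×197.
So 197⁻¹ ≡ −63 ≡ 151 (mod 214).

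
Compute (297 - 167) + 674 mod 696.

297 - 167 = 130
130 + 674 = 804 ≡ 108 (mod 696)

108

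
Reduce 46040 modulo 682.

46040 = 67·682 + 346, so 46040 ≡ 346 (mod 682).

346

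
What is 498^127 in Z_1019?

By square-and-multiply:
498^1 ≡ 498 (mod 1019)
498^2 ≡ 498^2 = 248004 ≡ 387 (mod 1019)
498^4 ≡ 387^2 = 149769 ≡ 995 (mod 1019)
498^8 ≡ 995^2 = 990025 ≡ 576 (mod 1019)
498^16 ≡ 576^2 = 331776 ≡ 601 (mod 1019)
498^32 ≡ 601^2 = 361201 ≡ 475 (mod 1019)
498^64 ≡ 475^2 = 225625 ≡ 426 (mod 1019)
498^127 = 498^64 · 498^32 · 498^16 · 498^8 · 498^4 · 498^2 · 498^1 ≡ 426 · 475 · 601 · 576 · 995 · 387 · 498 (mod 1019).
Accumulate the product:
426 · 475 = 202350 ≡ 588
588 · 601 = 353388 ≡ 814
814 · 576 = 468864 ≡ 124
124 · 995 = 123380 ≡ 81
81 · 387 = 31347 ≡ 777
777 · 498 = 386946 ≡ 745

745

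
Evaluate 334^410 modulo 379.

20

410 in binary is 110011010, i.e. 410 = 256 + 128 + 16 + 8 + 2.
334^1 ≡ 334 (mod 379)
334^2 ≡ 334^2 = 111556 ≡ 130 (mod 379)
334^4 ≡ 130^2 = 16900 ≡ 224 (mod 379)
334^8 ≡ 224^2 = 50176 ≡ 148 (mod 379)
334^16 ≡ 148^2 = 21904 ≡ 301 (mod 379)
334^32 ≡ 301^2 = 90601 ≡ 20 (mod 379)
334^64 ≡ 20^2 = 400 ≡ 21 (mod 379)
334^128 ≡ 21^2 = 441 ≡ 62 (mod 379)
334^256 ≡ 62^2 = 3844 ≡ 54 (mod 379)
334^410 = 334^256 × 334^128 × 334^16 × 334^8 × 334^2 ≡ 54 × 62 × 301 × 148 × 130 (mod 379).
Accumulate the product:
54 × 62 = 3348 ≡ 316
316 × 301 = 95116 ≡ 366
366 × 148 = 54168 ≡ 350
350 × 130 = 45500 ≡ 20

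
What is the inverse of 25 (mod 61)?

By the extended Euclidean algorithm:
61 = 2*25 + 11
25 = 2*11 + 3
11 = 3*3 + 2
3 = 1*2 + 1
2 = 2*1 + 0
gcd(25, 61) = 1, so the inverse exists.
Bézout: 1 = −9*61 + 22*25.
So 25⁻¹ ≡ 22 (mod 61).

22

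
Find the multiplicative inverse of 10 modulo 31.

Apply the Euclidean algorithm and back-substitute:
31 = 3*10 + 1
10 = 10*1 + 0
gcd(10, 31) = 1, so the inverse exists.
Bézout: 1 = 1*31 − 3*10.
So 10⁻¹ ≡ −3 ≡ 28 (mod 31).

28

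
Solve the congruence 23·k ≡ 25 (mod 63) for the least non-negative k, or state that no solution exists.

gcd(23, 63) = 1, so a unique solution mod 63 exists.
23⁻¹ ≡ 11 (mod 63).
k ≡ 11·25 ≡ 23 (mod 63).

23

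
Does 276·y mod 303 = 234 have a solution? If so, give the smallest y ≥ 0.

gcd(276, 303) = 3, and 3 | 234, so solutions exist.
Divide through by 3: 92·y mod 101 = 78.
92⁻¹ ≡ 56 (mod 101).
y ≡ 56·78 ≡ 25 (mod 101).
The smallest non-negative solution is y = 25.

25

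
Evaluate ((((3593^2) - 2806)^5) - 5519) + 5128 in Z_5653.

3081

(3593)^2 ≡ 3850 (mod 5653)
3850 - 2806 = 1044
(1044)^5 ≡ 3472 (mod 5653)
3472 - 5519 = -2047 ≡ 3606 (mod 5653)
3606 + 5128 = 8734 ≡ 3081 (mod 5653)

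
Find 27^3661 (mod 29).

Compute successive squares:
3661 in binary is 111001001101, i.e. 3661 = 2048 + 1024 + 512 + 64 + 8 + 4 + 1.
27^1 ≡ 27 (mod 29)
27^2 ≡ 27^2 = 729 ≡ 4 (mod 29)
27^4 ≡ 4^2 = 16 (mod 29)
27^8 ≡ 16^2 = 256 ≡ 24 (mod 29)
27^16 ≡ 24^2 = 576 ≡ 25 (mod 29)
27^32 ≡ 25^2 = 625 ≡ 16 (mod 29)
27^64 ≡ 16^2 = 256 ≡ 24 (mod 29)
27^128 ≡ 24^2 = 576 ≡ 25 (mod 29)
27^256 ≡ 25^2 = 625 ≡ 16 (mod 29)
27^512 ≡ 16^2 = 256 ≡ 24 (mod 29)
27^1024 ≡ 24^2 = 576 ≡ 25 (mod 29)
27^2048 ≡ 25^2 = 625 ≡ 16 (mod 29)
27^3661 = 27^2048 * 27^1024 * 27^512 * 27^64 * 27^8 * 27^4 * 27^1 ≡ 16 * 25 * 24 * 24 * 24 * 16 * 27 (mod 29).
Accumulate the product:
16 * 25 = 400 ≡ 23
23 * 24 = 552 ≡ 1
1 * 24 = 24
24 * 24 = 576 ≡ 25
25 * 16 = 400 ≡ 23
23 * 27 = 621 ≡ 12

12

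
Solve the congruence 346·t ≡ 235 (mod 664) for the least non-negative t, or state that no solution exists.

no solution

gcd(346, 664) = 2, and 2 does not divide 235.
So the congruence has no solution.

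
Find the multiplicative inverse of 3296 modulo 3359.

2186

By the extended Euclidean algorithm:
3359 = 1*3296 + 63
3296 = 52*63 + 20
63 = 3*20 + 3
20 = 6*3 + 2
3 = 1*2 + 1
2 = 2*1 + 0
gcd(3296, 3359) = 1, so the inverse exists.
Back-substitute for 1:
1 = 1*3 − 1*2
  = −1*20 + 7*3
  = 7*63 − 22*20
  = −22*3296 + 1151*63
  = 1151*3359 − 1173*3296
So 3296⁻¹ ≡ −1173 ≡ 2186 (mod 3359).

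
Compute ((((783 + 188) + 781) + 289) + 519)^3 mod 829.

216

783 + 188 = 971 ≡ 142 (mod 829)
142 + 781 = 923 ≡ 94 (mod 829)
94 + 289 = 383
383 + 519 = 902 ≡ 73 (mod 829)
(73)^3 ≡ 216 (mod 829)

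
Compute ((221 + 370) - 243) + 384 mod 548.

184

221 + 370 = 591 ≡ 43 (mod 548)
43 - 243 = -200 ≡ 348 (mod 548)
348 + 384 = 732 ≡ 184 (mod 548)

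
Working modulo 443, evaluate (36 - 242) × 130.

36 - 242 = -206 ≡ 237 (mod 443)
237 × 130 = 30810 ≡ 243 (mod 443)

243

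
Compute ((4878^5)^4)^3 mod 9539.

6235

(4878)^5 ≡ 6602 (mod 9539)
(6602)^4 ≡ 5800 (mod 9539)
(5800)^3 ≡ 6235 (mod 9539)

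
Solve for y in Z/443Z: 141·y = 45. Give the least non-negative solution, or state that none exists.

104

gcd(141, 443) = 1, so a unique solution mod 443 exists.
141⁻¹ ≡ 22 (mod 443).
y ≡ 22·45 ≡ 104 (mod 443).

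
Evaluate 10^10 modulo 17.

10 in binary is 1010, i.e. 10 = 8 + 2.
10^1 ≡ 10 (mod 17)
10^2 ≡ 10^2 = 100 ≡ 15 (mod 17)
10^4 ≡ 15^2 = 225 ≡ 4 (mod 17)
10^8 ≡ 4^2 = 16 (mod 17)
10^10 = 10^8 · 10^2 ≡ 16 · 15 (mod 17).
16 · 15 = 240 ≡ 2 (mod 17).

2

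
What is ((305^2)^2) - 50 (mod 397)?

(305)^2 ≡ 127 (mod 397)
(127)^2 ≡ 249 (mod 397)
249 - 50 = 199

199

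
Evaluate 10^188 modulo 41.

188 in binary is 10111100, i.e. 188 = 128 + 32 + 16 + 8 + 4.
10^1 ≡ 10 (mod 41)
10^2 ≡ 10^2 = 100 ≡ 18 (mod 41)
10^4 ≡ 18^2 = 324 ≡ 37 (mod 41)
10^8 ≡ 37^2 = 1369 ≡ 16 (mod 41)
10^16 ≡ 16^2 = 256 ≡ 10 (mod 41)
10^32 ≡ 10^2 = 100 ≡ 18 (mod 41)
10^64 ≡ 18^2 = 324 ≡ 37 (mod 41)
10^128 ≡ 37^2 = 1369 ≡ 16 (mod 41)
10^188 = 10^128 * 10^32 * 10^16 * 10^8 * 10^4 ≡ 16 * 18 * 10 * 16 * 37 (mod 41).
Accumulate the product:
16 * 18 = 288 ≡ 1
1 * 10 = 10
10 * 16 = 160 ≡ 37
37 * 37 = 1369 ≡ 16

16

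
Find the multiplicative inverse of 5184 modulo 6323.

3675

6323 = 1×5184 + 1139
5184 = 4×1139 + 628
1139 = 1×628 + 511
628 = 1×511 + 117
511 = 4×117 + 43
117 = 2×43 + 31
43 = 1×31 + 12
31 = 2×12 + 7
12 = 1×7 + 5
7 = 1×5 + 2
5 = 2×2 + 1
2 = 2×1 + 0
gcd(5184, 6323) = 1, so the inverse exists.
Back-substitute for 1:
1 = 1×5 − 2×2
  = −2×7 + 3×5
  = 3×12 − 5×7
  = −5×31 + 13×12
  = 13×43 − 18×31
  = −18×117 + 49×43
  = 49×511 − 214×117
  = −214×628 + 263×511
  = 263×1139 − 477×628
  = −477×5184 + 2171×1139
  = 2171×6323 − 2648×5184
So 5184⁻¹ ≡ −2648 ≡ 3675 (mod 6323).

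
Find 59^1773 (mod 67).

By square-and-multiply:
59^1 ≡ 59 (mod 67)
59^2 ≡ 59^2 = 3481 ≡ 64 (mod 67)
59^4 ≡ 64^2 = 4096 ≡ 9 (mod 67)
59^8 ≡ 9^2 = 81 ≡ 14 (mod 67)
59^16 ≡ 14^2 = 196 ≡ 62 (mod 67)
59^32 ≡ 62^2 = 3844 ≡ 25 (mod 67)
59^64 ≡ 25^2 = 625 ≡ 22 (mod 67)
59^128 ≡ 22^2 = 484 ≡ 15 (mod 67)
59^256 ≡ 15^2 = 225 ≡ 24 (mod 67)
59^512 ≡ 24^2 = 576 ≡ 40 (mod 67)
59^1024 ≡ 40^2 = 1600 ≡ 59 (mod 67)
59^1773 = 59^1024 * 59^512 * 59^128 * 59^64 * 59^32 * 59^8 * 59^4 * 59^1 ≡ 59 * 40 * 15 * 22 * 25 * 14 * 9 * 59 (mod 67).
Accumulate the product:
59 * 40 = 2360 ≡ 15
15 * 15 = 225 ≡ 24
24 * 22 = 528 ≡ 59
59 * 25 = 1475 ≡ 1
1 * 14 = 14
14 * 9 = 126 ≡ 59
59 * 59 = 3481 ≡ 64

64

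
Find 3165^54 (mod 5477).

5341

54 in binary is 110110, i.e. 54 = 32 + 16 + 4 + 2.
3165^1 ≡ 3165 (mod 5477)
3165^2 ≡ 3165^2 = 10017225 ≡ 5269 (mod 5477)
3165^4 ≡ 5269^2 = 27762361 ≡ 4925 (mod 5477)
3165^8 ≡ 4925^2 = 24255625 ≡ 3469 (mod 5477)
3165^16 ≡ 3469^2 = 12033961 ≡ 992 (mod 5477)
3165^32 ≡ 992^2 = 984064 ≡ 3681 (mod 5477)
3165^54 = 3165^32 × 3165^16 × 3165^4 × 3165^2 ≡ 3681 × 992 × 4925 × 5269 (mod 5477).
Accumulate the product:
3681 × 992 = 3651552 ≡ 3870
3870 × 4925 = 19059750 ≡ 5267
5267 × 5269 = 27751823 ≡ 5341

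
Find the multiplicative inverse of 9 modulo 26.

3

By the extended Euclidean algorithm:
26 = 2·9 + 8
9 = 1·8 + 1
8 = 8·1 + 0
gcd(9, 26) = 1, so the inverse exists.
Back-substitute for 1:
1 = 1·9 − 1·8
  = −1·26 + 3·9
So 9⁻¹ ≡ 3 (mod 26).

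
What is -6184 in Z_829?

-6184 = -8·829 + 448, so -6184 ≡ 448 (mod 829).

448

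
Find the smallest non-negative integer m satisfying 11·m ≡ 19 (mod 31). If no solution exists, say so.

gcd(11, 31) = 1, so a unique solution mod 31 exists.
11⁻¹ ≡ 17 (mod 31).
m ≡ 17·19 ≡ 13 (mod 31).

13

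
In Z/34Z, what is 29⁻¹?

Apply the Euclidean algorithm and back-substitute:
34 = 1*29 + 5
29 = 5*5 + 4
5 = 1*4 + 1
4 = 4*1 + 0
gcd(29, 34) = 1, so the inverse exists.
Back-substitute for 1:
1 = 1*5 − 1*4
  = −1*29 + 6*5
  = 6*34 − 7*29
So 29⁻¹ ≡ −7 ≡ 27 (mod 34).

27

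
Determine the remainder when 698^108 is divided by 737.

698^1 ≡ 698 (mod 737)
698^2 ≡ 698^2 = 487204 ≡ 47 (mod 737)
698^4 ≡ 47^2 = 2209 ≡ 735 (mod 737)
698^8 ≡ 735^2 = 540225 ≡ 4 (mod 737)
698^16 ≡ 4^2 = 16 (mod 737)
698^32 ≡ 16^2 = 256 (mod 737)
698^64 ≡ 256^2 = 65536 ≡ 680 (mod 737)
698^108 = 698^64 × 698^32 × 698^8 × 698^4 ≡ 680 × 256 × 4 × 735 (mod 737).
Accumulate the product:
680 × 256 = 174080 ≡ 148
148 × 4 = 592
592 × 735 = 435120 ≡ 290

290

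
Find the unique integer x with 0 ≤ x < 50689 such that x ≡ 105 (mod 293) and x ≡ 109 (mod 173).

22080

293⁻¹ mod 173: 293·62 ≡ 1 (mod 173), so 293⁻¹ ≡ 62.
x = 105 + 293·((109 − 105)·62 mod 173) = 105 + 293·75 = 22080.
Check: 22080 mod 293 = 105, 22080 mod 173 = 109. ✓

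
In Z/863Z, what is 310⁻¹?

760

863 = 2*310 + 243
310 = 1*243 + 67
243 = 3*67 + 42
67 = 1*42 + 25
42 = 1*25 + 17
25 = 1*17 + 8
17 = 2*8 + 1
8 = 8*1 + 0
gcd(310, 863) = 1, so the inverse exists.
Back-substitute for 1:
1 = 1*17 − 2*8
  = −2*25 + 3*17
  = 3*42 − 5*25
  = −5*67 + 8*42
  = 8*243 − 29*67
  = −29*310 + 37*243
  = 37*863 − 103*310
So 310⁻¹ ≡ −103 ≡ 760 (mod 863).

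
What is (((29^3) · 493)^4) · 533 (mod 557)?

448

(29)^3 ≡ 438 (mod 557)
438 · 493 = 215934 ≡ 375 (mod 557)
(375)^4 ≡ 167 (mod 557)
167 · 533 = 89011 ≡ 448 (mod 557)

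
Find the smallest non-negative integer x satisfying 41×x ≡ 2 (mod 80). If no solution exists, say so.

2

gcd(41, 80) = 1, so a unique solution mod 80 exists.
41⁻¹ ≡ 41 (mod 80).
x ≡ 41×2 ≡ 2 (mod 80).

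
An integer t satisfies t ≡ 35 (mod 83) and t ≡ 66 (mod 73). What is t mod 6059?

2110

83⁻¹ mod 73: 83·22 ≡ 1 (mod 73), so 83⁻¹ ≡ 22.
t = 35 + 83·((66 − 35)·22 mod 73) = 35 + 83·25 = 2110.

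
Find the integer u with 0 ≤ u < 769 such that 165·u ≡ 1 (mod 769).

769 = 4×165 + 109
165 = 1×109 + 56
109 = 1×56 + 53
56 = 1×53 + 3
53 = 17×3 + 2
3 = 1×2 + 1
2 = 2×1 + 0
gcd(165, 769) = 1, so the inverse exists.
Back-substitute for 1:
1 = 1×3 − 1×2
  = −1×53 + 18×3
  = 18×56 − 19×53
  = −19×109 + 37×56
  = 37×165 − 56×109
  = −56×769 + 261×165
So 165⁻¹ ≡ 261 (mod 769).

261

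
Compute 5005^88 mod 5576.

By square-and-multiply:
88 in binary is 1011000, i.e. 88 = 64 + 16 + 8.
5005^1 ≡ 5005 (mod 5576)
5005^2 ≡ 5005^2 = 25050025 ≡ 2633 (mod 5576)
5005^4 ≡ 2633^2 = 6932689 ≡ 1721 (mod 5576)
5005^8 ≡ 1721^2 = 2961841 ≡ 985 (mod 5576)
5005^16 ≡ 985^2 = 970225 ≡ 1 (mod 5576)
5005^32 ≡ 1^2 = 1 (mod 5576)
5005^64 ≡ 1^2 = 1 (mod 5576)
5005^88 = 5005^64 * 5005^16 * 5005^8 ≡ 1 * 1 * 985 (mod 5576).
Accumulate the product:
1 * 1 = 1
1 * 985 = 985

985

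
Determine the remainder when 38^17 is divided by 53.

43

17 in binary is 10001, i.e. 17 = 16 + 1.
38^1 ≡ 38 (mod 53)
38^2 ≡ 38^2 = 1444 ≡ 13 (mod 53)
38^4 ≡ 13^2 = 169 ≡ 10 (mod 53)
38^8 ≡ 10^2 = 100 ≡ 47 (mod 53)
38^16 ≡ 47^2 = 2209 ≡ 36 (mod 53)
38^17 = 38^16 * 38^1 ≡ 36 * 38 (mod 53).
36 * 38 = 1368 ≡ 43 (mod 53).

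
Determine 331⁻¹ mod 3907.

3907 = 11*331 + 266
331 = 1*266 + 65
266 = 4*65 + 6
65 = 10*6 + 5
6 = 1*5 + 1
5 = 5*1 + 0
gcd(331, 3907) = 1, so the inverse exists.
Bézout: 1 = 56*3907 − 661*331.
So 331⁻¹ ≡ −661 ≡ 3246 (mod 3907).

3246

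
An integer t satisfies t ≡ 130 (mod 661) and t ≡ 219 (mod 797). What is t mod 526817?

452915

661⁻¹ mod 797: 661*545 ≡ 1 (mod 797), so 661⁻¹ ≡ 545.
t = 130 + 661*((219 − 130)*545 mod 797) = 130 + 661*685 = 452915.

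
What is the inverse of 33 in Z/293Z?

293 = 8*33 + 29
33 = 1*29 + 4
29 = 7*4 + 1
4 = 4*1 + 0
gcd(33, 293) = 1, so the inverse exists.
Back-substitute for 1:
1 = 1*29 − 7*4
  = −7*33 + 8*29
  = 8*293 − 71*33
So 33⁻¹ ≡ −71 ≡ 222 (mod 293).

222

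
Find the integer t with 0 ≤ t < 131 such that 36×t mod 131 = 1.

By the extended Euclidean algorithm:
131 = 3×36 + 23
36 = 1×23 + 13
23 = 1×13 + 10
13 = 1×10 + 3
10 = 3×3 + 1
3 = 3×1 + 0
gcd(36, 131) = 1, so the inverse exists.
Back-substitute for 1:
1 = 1×10 − 3×3
  = −3×13 + 4×10
  = 4×23 − 7×13
  = −7×36 + 11×23
  = 11×131 − 40×36
So 36⁻¹ ≡ −40 ≡ 91 (mod 131).

91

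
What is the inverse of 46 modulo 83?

74

Run the extended Euclidean algorithm:
83 = 1*46 + 37
46 = 1*37 + 9
37 = 4*9 + 1
9 = 9*1 + 0
gcd(46, 83) = 1, so the inverse exists.
Bézout: 1 = 5*83 − 9*46.
So 46⁻¹ ≡ −9 ≡ 74 (mod 83).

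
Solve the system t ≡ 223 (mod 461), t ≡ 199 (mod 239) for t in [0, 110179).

65685

461⁻¹ mod 239: 461*14 ≡ 1 (mod 239), so 461⁻¹ ≡ 14.
t = 223 + 461*((199 − 223)*14 mod 239) = 223 + 461*142 = 65685.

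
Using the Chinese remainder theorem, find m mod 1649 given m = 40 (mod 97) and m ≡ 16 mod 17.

1495

97⁻¹ mod 17: 97×10 ≡ 1 (mod 17), so 97⁻¹ ≡ 10.
m = 40 + 97×((16 − 40)×10 mod 17) = 40 + 97×15 = 1495.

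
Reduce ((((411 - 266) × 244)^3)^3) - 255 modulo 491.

425

411 - 266 = 145
145 × 244 = 35380 ≡ 28 (mod 491)
(28)^3 ≡ 348 (mod 491)
(348)^3 ≡ 189 (mod 491)
189 - 255 = -66 ≡ 425 (mod 491)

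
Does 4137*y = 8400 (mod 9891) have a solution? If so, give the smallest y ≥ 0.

167

gcd(4137, 9891) = 21, and 21 | 8400, so solutions exist.
Divide through by 21: 197*y = 400 (mod 471).
197⁻¹ ≡ 263 (mod 471).
y ≡ 263*400 ≡ 167 (mod 471).
The smallest non-negative solution is y = 167.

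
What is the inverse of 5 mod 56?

56 = 11*5 + 1
5 = 5*1 + 0
gcd(5, 56) = 1, so the inverse exists.
Bézout: 1 = 1*56 − 11*5.
So 5⁻¹ ≡ −11 ≡ 45 (mod 56).

45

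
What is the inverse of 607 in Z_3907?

2182

By the extended Euclidean algorithm:
3907 = 6·607 + 265
607 = 2·265 + 77
265 = 3·77 + 34
77 = 2·34 + 9
34 = 3·9 + 7
9 = 1·7 + 2
7 = 3·2 + 1
2 = 2·1 + 0
gcd(607, 3907) = 1, so the inverse exists.
Back-substitute for 1:
1 = 1·7 − 3·2
  = −3·9 + 4·7
  = 4·34 − 15·9
  = −15·77 + 34·34
  = 34·265 − 117·77
  = −117·607 + 268·265
  = 268·3907 − 1725·607
So 607⁻¹ ≡ −1725 ≡ 2182 (mod 3907).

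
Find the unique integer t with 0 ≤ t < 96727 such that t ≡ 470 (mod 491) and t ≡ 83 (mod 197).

491⁻¹ mod 197: 491×65 ≡ 1 (mod 197), so 491⁻¹ ≡ 65.
t = 470 + 491×((83 − 470)×65 mod 197) = 470 + 491×61 = 30421.
Check: 30421 mod 491 = 470, 30421 mod 197 = 83. ✓

30421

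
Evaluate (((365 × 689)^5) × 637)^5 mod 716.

365 × 689 = 251485 ≡ 169 (mod 716)
(169)^5 ≡ 61 (mod 716)
61 × 637 = 38857 ≡ 193 (mod 716)
(193)^5 ≡ 645 (mod 716)

645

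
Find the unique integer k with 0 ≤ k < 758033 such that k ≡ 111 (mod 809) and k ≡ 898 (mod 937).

809⁻¹ mod 937: 809×183 ≡ 1 (mod 937), so 809⁻¹ ≡ 183.
k = 111 + 809×((898 − 111)×183 mod 937) = 111 + 809×660 = 534051.
Check: 534051 mod 809 = 111, 534051 mod 937 = 898. ✓

534051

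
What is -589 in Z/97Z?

-589 = -7·97 + 90, so -589 ≡ 90 (mod 97).

90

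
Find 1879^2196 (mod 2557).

Using repeated squaring:
2196 in binary is 100010010100, i.e. 2196 = 2048 + 128 + 16 + 4.
1879^1 ≡ 1879 (mod 2557)
1879^2 ≡ 1879^2 = 3530641 ≡ 1981 (mod 2557)
1879^4 ≡ 1981^2 = 3924361 ≡ 1923 (mod 2557)
1879^8 ≡ 1923^2 = 3697929 ≡ 507 (mod 2557)
1879^16 ≡ 507^2 = 257049 ≡ 1349 (mod 2557)
1879^32 ≡ 1349^2 = 1819801 ≡ 1774 (mod 2557)
1879^64 ≡ 1774^2 = 3147076 ≡ 1966 (mod 2557)
1879^128 ≡ 1966^2 = 3865156 ≡ 1529 (mod 2557)
1879^256 ≡ 1529^2 = 2337841 ≡ 743 (mod 2557)
1879^512 ≡ 743^2 = 552049 ≡ 2294 (mod 2557)
1879^1024 ≡ 2294^2 = 5262436 ≡ 130 (mod 2557)
1879^2048 ≡ 130^2 = 16900 ≡ 1558 (mod 2557)
1879^2196 = 1879^2048 · 1879^128 · 1879^16 · 1879^4 ≡ 1558 · 1529 · 1349 · 1923 (mod 2557).
Accumulate the product:
1558 · 1529 = 2382182 ≡ 1615
1615 · 1349 = 2178635 ≡ 71
71 · 1923 = 136533 ≡ 1012

1012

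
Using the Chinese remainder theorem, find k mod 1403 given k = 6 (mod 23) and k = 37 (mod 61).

23⁻¹ mod 61: 23·8 ≡ 1 (mod 61), so 23⁻¹ ≡ 8.
k = 6 + 23·((37 − 6)·8 mod 61) = 6 + 23·4 = 98.

98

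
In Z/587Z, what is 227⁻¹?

587 = 2×227 + 133
227 = 1×133 + 94
133 = 1×94 + 39
94 = 2×39 + 16
39 = 2×16 + 7
16 = 2×7 + 2
7 = 3×2 + 1
2 = 2×1 + 0
gcd(227, 587) = 1, so the inverse exists.
Back-substitute for 1:
1 = 1×7 − 3×2
  = −3×16 + 7×7
  = 7×39 − 17×16
  = −17×94 + 41×39
  = 41×133 − 58×94
  = −58×227 + 99×133
  = 99×587 − 256×227
So 227⁻¹ ≡ −256 ≡ 331 (mod 587).

331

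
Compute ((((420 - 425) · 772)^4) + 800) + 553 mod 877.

420 - 425 = -5 ≡ 872 (mod 877)
872 · 772 = 673184 ≡ 525 (mod 877)
(525)^4 ≡ 496 (mod 877)
496 + 800 = 1296 ≡ 419 (mod 877)
419 + 553 = 972 ≡ 95 (mod 877)

95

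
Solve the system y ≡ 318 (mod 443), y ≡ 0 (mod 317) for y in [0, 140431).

106195

443⁻¹ mod 317: 443·78 ≡ 1 (mod 317), so 443⁻¹ ≡ 78.
y = 318 + 443·((0 − 318)·78 mod 317) = 318 + 443·239 = 106195.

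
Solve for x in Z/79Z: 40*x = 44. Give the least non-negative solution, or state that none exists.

gcd(40, 79) = 1, so a unique solution mod 79 exists.
40⁻¹ ≡ 2 (mod 79).
x ≡ 2*44 ≡ 9 (mod 79).

9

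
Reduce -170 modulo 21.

-170 = -9·21 + 19, so -170 ≡ 19 (mod 21).

19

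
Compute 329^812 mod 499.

Compute successive squares:
812 in binary is 1100101100, i.e. 812 = 512 + 256 + 32 + 8 + 4.
329^1 ≡ 329 (mod 499)
329^2 ≡ 329^2 = 108241 ≡ 457 (mod 499)
329^4 ≡ 457^2 = 208849 ≡ 267 (mod 499)
329^8 ≡ 267^2 = 71289 ≡ 431 (mod 499)
329^16 ≡ 431^2 = 185761 ≡ 133 (mod 499)
329^32 ≡ 133^2 = 17689 ≡ 224 (mod 499)
329^64 ≡ 224^2 = 50176 ≡ 276 (mod 499)
329^128 ≡ 276^2 = 76176 ≡ 328 (mod 499)
329^256 ≡ 328^2 = 107584 ≡ 299 (mod 499)
329^512 ≡ 299^2 = 89401 ≡ 80 (mod 499)
329^812 = 329^512 * 329^256 * 329^32 * 329^8 * 329^4 ≡ 80 * 299 * 224 * 431 * 267 (mod 499).
Accumulate the product:
80 * 299 = 23920 ≡ 467
467 * 224 = 104608 ≡ 317
317 * 431 = 136627 ≡ 400
400 * 267 = 106800 ≡ 14

14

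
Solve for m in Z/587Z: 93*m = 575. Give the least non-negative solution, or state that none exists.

549

gcd(93, 587) = 1, so a unique solution mod 587 exists.
93⁻¹ ≡ 101 (mod 587).
m ≡ 101*575 ≡ 549 (mod 587).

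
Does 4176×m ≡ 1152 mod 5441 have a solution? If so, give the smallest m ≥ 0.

gcd(4176, 5441) = 1, so a unique solution mod 5441 exists.
4176⁻¹ ≡ 2542 (mod 5441).
m ≡ 2542×1152 ≡ 1126 (mod 5441).

1126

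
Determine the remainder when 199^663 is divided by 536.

327

By square-and-multiply:
199^1 ≡ 199 (mod 536)
199^2 ≡ 199^2 = 39601 ≡ 473 (mod 536)
199^4 ≡ 473^2 = 223729 ≡ 217 (mod 536)
199^8 ≡ 217^2 = 47089 ≡ 457 (mod 536)
199^16 ≡ 457^2 = 208849 ≡ 345 (mod 536)
199^32 ≡ 345^2 = 119025 ≡ 33 (mod 536)
199^64 ≡ 33^2 = 1089 ≡ 17 (mod 536)
199^128 ≡ 17^2 = 289 (mod 536)
199^256 ≡ 289^2 = 83521 ≡ 441 (mod 536)
199^512 ≡ 441^2 = 194481 ≡ 449 (mod 536)
199^663 = 199^512 × 199^128 × 199^16 × 199^4 × 199^2 × 199^1 ≡ 449 × 289 × 345 × 217 × 473 × 199 (mod 536).
Accumulate the product:
449 × 289 = 129761 ≡ 49
49 × 345 = 16905 ≡ 289
289 × 217 = 62713 ≡ 1
1 × 473 = 473
473 × 199 = 94127 ≡ 327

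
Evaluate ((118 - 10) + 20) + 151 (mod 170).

118 - 10 = 108
108 + 20 = 128
128 + 151 = 279 ≡ 109 (mod 170)

109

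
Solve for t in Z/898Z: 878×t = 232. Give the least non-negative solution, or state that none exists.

168

gcd(878, 898) = 2, and 2 | 232, so solutions exist.
Divide through by 2: 439×t mod 449 = 116.
439⁻¹ ≡ 404 (mod 449).
t ≡ 404×116 ≡ 168 (mod 449).
The smallest non-negative solution is t = 168.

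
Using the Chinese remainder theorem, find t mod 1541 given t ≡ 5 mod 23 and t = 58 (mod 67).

1063

23⁻¹ mod 67: 23·35 ≡ 1 (mod 67), so 23⁻¹ ≡ 35.
t = 5 + 23·((58 − 5)·35 mod 67) = 5 + 23·46 = 1063.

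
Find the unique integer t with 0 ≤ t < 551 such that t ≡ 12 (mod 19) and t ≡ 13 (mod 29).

19⁻¹ mod 29: 19×26 ≡ 1 (mod 29), so 19⁻¹ ≡ 26.
t = 12 + 19×((13 − 12)×26 mod 29) = 12 + 19×26 = 506.

506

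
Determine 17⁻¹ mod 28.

By the extended Euclidean algorithm:
28 = 1*17 + 11
17 = 1*11 + 6
11 = 1*6 + 5
6 = 1*5 + 1
5 = 5*1 + 0
gcd(17, 28) = 1, so the inverse exists.
Bézout: 1 = −3*28 + 5*17.
So 17⁻¹ ≡ 5 (mod 28).

5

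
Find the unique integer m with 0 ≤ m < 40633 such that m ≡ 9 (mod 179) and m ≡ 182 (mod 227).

179⁻¹ mod 227: 179·52 ≡ 1 (mod 227), so 179⁻¹ ≡ 52.
m = 9 + 179·((182 − 9)·52 mod 227) = 9 + 179·143 = 25606.

25606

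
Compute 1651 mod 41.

11

1651 = 40×41 + 11, so 1651 ≡ 11 (mod 41).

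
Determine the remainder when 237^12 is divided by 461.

340

By square-and-multiply:
237^1 ≡ 237 (mod 461)
237^2 ≡ 237^2 = 56169 ≡ 388 (mod 461)
237^4 ≡ 388^2 = 150544 ≡ 258 (mod 461)
237^8 ≡ 258^2 = 66564 ≡ 180 (mod 461)
237^12 = 237^8 · 237^4 ≡ 180 · 258 (mod 461).
180 · 258 = 46440 ≡ 340 (mod 461).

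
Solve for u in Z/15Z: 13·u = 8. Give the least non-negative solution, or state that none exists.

11

gcd(13, 15) = 1, so a unique solution mod 15 exists.
13⁻¹ ≡ 7 (mod 15).
u ≡ 7·8 ≡ 11 (mod 15).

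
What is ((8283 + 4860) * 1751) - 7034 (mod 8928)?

8283 + 4860 = 13143 ≡ 4215 (mod 8928)
4215 * 1751 = 7380465 ≡ 5937 (mod 8928)
5937 - 7034 = -1097 ≡ 7831 (mod 8928)

7831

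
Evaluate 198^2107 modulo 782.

250

Using repeated squaring:
2107 in binary is 100000111011, i.e. 2107 = 2048 + 32 + 16 + 8 + 2 + 1.
198^1 ≡ 198 (mod 782)
198^2 ≡ 198^2 = 39204 ≡ 104 (mod 782)
198^4 ≡ 104^2 = 10816 ≡ 650 (mod 782)
198^8 ≡ 650^2 = 422500 ≡ 220 (mod 782)
198^16 ≡ 220^2 = 48400 ≡ 698 (mod 782)
198^32 ≡ 698^2 = 487204 ≡ 18 (mod 782)
198^64 ≡ 18^2 = 324 (mod 782)
198^128 ≡ 324^2 = 104976 ≡ 188 (mod 782)
198^256 ≡ 188^2 = 35344 ≡ 154 (mod 782)
198^512 ≡ 154^2 = 23716 ≡ 256 (mod 782)
198^1024 ≡ 256^2 = 65536 ≡ 630 (mod 782)
198^2048 ≡ 630^2 = 396900 ≡ 426 (mod 782)
198^2107 = 198^2048 · 198^32 · 198^16 · 198^8 · 198^2 · 198^1 ≡ 426 · 18 · 698 · 220 · 104 · 198 (mod 782).
Accumulate the product:
426 · 18 = 7668 ≡ 630
630 · 698 = 439740 ≡ 256
256 · 220 = 56320 ≡ 16
16 · 104 = 1664 ≡ 100
100 · 198 = 19800 ≡ 250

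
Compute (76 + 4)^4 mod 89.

76 + 4 = 80
(80)^4 ≡ 64 (mod 89)

64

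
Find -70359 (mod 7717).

-70359 = -10×7717 + 6811, so -70359 ≡ 6811 (mod 7717).

6811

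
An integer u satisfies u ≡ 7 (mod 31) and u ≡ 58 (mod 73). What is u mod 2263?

31⁻¹ mod 73: 31·33 ≡ 1 (mod 73), so 31⁻¹ ≡ 33.
u = 7 + 31·((58 − 7)·33 mod 73) = 7 + 31·4 = 131.
Check: 131 mod 31 = 7, 131 mod 73 = 58. ✓

131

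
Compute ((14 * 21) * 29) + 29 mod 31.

30

14 * 21 = 294 ≡ 15 (mod 31)
15 * 29 = 435 ≡ 1 (mod 31)
1 + 29 = 30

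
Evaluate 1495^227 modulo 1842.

433

Compute successive squares:
1495^1 ≡ 1495 (mod 1842)
1495^2 ≡ 1495^2 = 2235025 ≡ 679 (mod 1842)
1495^4 ≡ 679^2 = 461041 ≡ 541 (mod 1842)
1495^8 ≡ 541^2 = 292681 ≡ 1645 (mod 1842)
1495^16 ≡ 1645^2 = 2706025 ≡ 127 (mod 1842)
1495^32 ≡ 127^2 = 16129 ≡ 1393 (mod 1842)
1495^64 ≡ 1393^2 = 1940449 ≡ 823 (mod 1842)
1495^128 ≡ 823^2 = 677329 ≡ 1315 (mod 1842)
1495^227 = 1495^128 × 1495^64 × 1495^32 × 1495^2 × 1495^1 ≡ 1315 × 823 × 1393 × 679 × 1495 (mod 1842).
Accumulate the product:
1315 × 823 = 1082245 ≡ 991
991 × 1393 = 1380463 ≡ 805
805 × 679 = 546595 ≡ 1363
1363 × 1495 = 2037685 ≡ 433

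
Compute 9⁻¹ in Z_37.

33

Apply the Euclidean algorithm and back-substitute:
37 = 4·9 + 1
9 = 9·1 + 0
gcd(9, 37) = 1, so the inverse exists.
Back-substitute for 1:
1 = 1·37 − 4·9
So 9⁻¹ ≡ −4 ≡ 33 (mod 37).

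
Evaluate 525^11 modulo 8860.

11 in binary is 1011, i.e. 11 = 8 + 2 + 1.
525^1 ≡ 525 (mod 8860)
525^2 ≡ 525^2 = 275625 ≡ 965 (mod 8860)
525^4 ≡ 965^2 = 931225 ≡ 925 (mod 8860)
525^8 ≡ 925^2 = 855625 ≡ 5065 (mod 8860)
525^11 = 525^8 * 525^2 * 525^1 ≡ 5065 * 965 * 525 (mod 8860).
Accumulate the product:
5065 * 965 = 4887725 ≡ 5865
5865 * 525 = 3079125 ≡ 4705

4705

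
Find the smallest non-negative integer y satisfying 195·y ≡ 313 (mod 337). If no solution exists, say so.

gcd(195, 337) = 1, so a unique solution mod 337 exists.
195⁻¹ ≡ 159 (mod 337).
y ≡ 159·313 ≡ 228 (mod 337).

228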